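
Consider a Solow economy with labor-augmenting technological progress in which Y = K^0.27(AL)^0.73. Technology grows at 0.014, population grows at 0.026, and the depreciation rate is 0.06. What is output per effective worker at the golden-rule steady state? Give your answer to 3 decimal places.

y_gold ≈ 1.444

Capital per effective worker breaks even when investment replaces (n + g + δ)·k; here n + g + δ = 0.1.
Setting f'(k) = n+g+δ gives 0.27·k^(0.27−1) = 0.1, hence k_gold = (0.27/0.1)^(1/0.73) ≈ 3.8986.
Output: y_gold = k_gold^0.27 = 3.8986^0.27 ≈ 1.4439.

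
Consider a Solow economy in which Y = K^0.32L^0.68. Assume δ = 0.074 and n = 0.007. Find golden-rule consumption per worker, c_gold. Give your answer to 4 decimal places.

n + δ = 0.007 + 0.074 = 0.081.
At the golden rule the marginal product of capital equals n+δ: 0.32·k^(0.32−1) = 0.081. Solving, k_gold = (0.32/0.081)^(1/0.68) ≈ 7.5413.
y_gold = 7.5413^0.32 ≈ 1.9089.
c_gold = y_gold − (n+δ)·k_gold = 1.9089 − 0.081·7.5413 ≈ 1.2981.

c_gold ≈ 1.2981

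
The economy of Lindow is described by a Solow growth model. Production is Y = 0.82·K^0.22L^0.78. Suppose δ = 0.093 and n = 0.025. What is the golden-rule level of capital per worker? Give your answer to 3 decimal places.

k_gold ≈ 1.723

The effective depreciation rate is n + δ = 0.025 + 0.093 = 0.118.
Golden rule sets MPK = n+δ: 0.22·0.82·k^(0.22−1) = 0.118, so k_gold = (0.22·0.82/0.118)^(1/0.78) ≈ 1.7233.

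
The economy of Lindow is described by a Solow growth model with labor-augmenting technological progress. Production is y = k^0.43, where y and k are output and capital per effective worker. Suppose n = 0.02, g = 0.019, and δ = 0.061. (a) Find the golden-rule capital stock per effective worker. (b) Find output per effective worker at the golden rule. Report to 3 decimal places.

Break-even investment rate: n + g + δ = 0.02 + 0.019 + 0.061 = 0.1.
Golden rule sets MPK = n+g+δ: 0.43·k^(0.43−1) = 0.1, so k_gold = (0.43/0.1)^(1/0.57) ≈ 12.9225.
y_gold = 12.9225^0.43 ≈ 3.0052.

(a) k_gold ≈ 12.923; (b) y_gold ≈ 3.005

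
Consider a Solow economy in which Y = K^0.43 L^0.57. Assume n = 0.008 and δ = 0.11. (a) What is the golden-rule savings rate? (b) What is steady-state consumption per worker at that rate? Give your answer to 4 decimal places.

Break-even investment rate: n + δ = 0.008 + 0.11 = 0.118.
For Cobb-Douglas, s_gold equals capital's share: s_gold = 0.43.
Golden rule sets MPK = n+δ: 0.43·k^(0.43−1) = 0.118, so k_gold = (0.43/0.118)^(1/0.57) ≈ 9.6658.
y_gold = 9.6658^0.43 ≈ 2.6525; c_gold = (1−0.43)·y_gold ≈ 1.5119.

(a) s_gold = 0.4300; (b) c_gold ≈ 1.5119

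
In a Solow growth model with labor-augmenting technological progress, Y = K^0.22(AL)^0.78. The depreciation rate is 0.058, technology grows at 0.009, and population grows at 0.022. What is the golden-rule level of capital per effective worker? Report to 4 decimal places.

k_gold ≈ 3.1907

Break-even investment rate: n + g + δ = 0.022 + 0.009 + 0.058 = 0.089.
Maximizing c = f(k) − (n+g+δ)·k gives f'(k) = n+g+δ, i.e. 0.22·k^(0.22−1) = 0.089, so k_gold = (0.22/0.089)^(1/0.78) ≈ 3.1907.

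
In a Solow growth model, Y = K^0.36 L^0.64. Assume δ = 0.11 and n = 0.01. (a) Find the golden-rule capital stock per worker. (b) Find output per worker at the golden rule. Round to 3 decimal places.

The effective depreciation rate is n + δ = 0.01 + 0.11 = 0.12.
Setting f'(k) = n+δ gives 0.36·k^(0.36−1) = 0.12, hence k_gold = (0.36/0.12)^(1/0.64) ≈ 5.5655.
y_gold = 5.5655^0.36 ≈ 1.8552.

(a) k_gold ≈ 5.565; (b) y_gold ≈ 1.855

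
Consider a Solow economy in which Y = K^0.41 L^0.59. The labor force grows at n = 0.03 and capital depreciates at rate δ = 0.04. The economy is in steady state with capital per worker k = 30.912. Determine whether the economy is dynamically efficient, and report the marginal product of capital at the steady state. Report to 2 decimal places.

Break-even investment rate: n + δ = 0.03 + 0.04 = 0.07.
MPK = 0.41·k^(0.41−1) = 0.41·30.912^(-0.59) ≈ 0.0542.
MPK < 0.07, so the economy is dynamically inefficient (over-saving).

dynamically inefficient; MPK ≈ 0.05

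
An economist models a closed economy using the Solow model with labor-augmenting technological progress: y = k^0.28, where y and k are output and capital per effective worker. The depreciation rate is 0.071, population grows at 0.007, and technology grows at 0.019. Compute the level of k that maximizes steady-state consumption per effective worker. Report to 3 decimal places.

n + g + δ = 0.007 + 0.019 + 0.071 = 0.097.
At the golden rule the marginal product of capital equals n+g+δ: 0.28·k^(0.28−1) = 0.097. Solving, k_gold = (0.28/0.097)^(1/0.72) ≈ 4.3594.

k_gold ≈ 4.359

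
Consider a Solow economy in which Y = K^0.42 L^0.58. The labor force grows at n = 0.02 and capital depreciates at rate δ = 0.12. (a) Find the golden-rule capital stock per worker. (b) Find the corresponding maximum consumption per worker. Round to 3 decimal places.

The effective depreciation rate is n + δ = 0.02 + 0.12 = 0.14.
Golden rule sets MPK = n+δ: 0.42·k^(0.42−1) = 0.14, so k_gold = (0.42/0.14)^(1/0.58) ≈ 6.6470.
y_gold = 6.6470^0.42 ≈ 2.2157; c_gold = y_gold − 0.14·k_gold ≈ 1.2851.

(a) k_gold ≈ 6.647; (b) c_gold ≈ 1.285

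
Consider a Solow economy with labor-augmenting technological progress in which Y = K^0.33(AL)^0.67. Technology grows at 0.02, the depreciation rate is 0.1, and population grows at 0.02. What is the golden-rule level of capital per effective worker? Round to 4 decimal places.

n + g + δ = 0.02 + 0.02 + 0.1 = 0.14.
At the golden rule the marginal product of capital equals n+g+δ: 0.33·k^(0.33−1) = 0.14. Solving, k_gold = (0.33/0.14)^(1/0.67) ≈ 3.5958.

k_gold ≈ 3.5958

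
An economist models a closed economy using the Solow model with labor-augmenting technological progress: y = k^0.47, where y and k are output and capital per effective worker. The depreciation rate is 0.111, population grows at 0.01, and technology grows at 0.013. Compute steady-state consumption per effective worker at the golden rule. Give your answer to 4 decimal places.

n + g + δ = 0.01 + 0.013 + 0.111 = 0.134.
Setting f'(k) = n+g+δ gives 0.47·k^(0.47−1) = 0.134, hence k_gold = (0.47/0.134)^(1/0.53) ≈ 10.6731.
y_gold = 10.6731^0.47 ≈ 3.0430.
c_gold = y_gold − (n+g+δ)·k_gold = 3.0430 − 0.134·10.6731 ≈ 1.6128.

c_gold ≈ 1.6128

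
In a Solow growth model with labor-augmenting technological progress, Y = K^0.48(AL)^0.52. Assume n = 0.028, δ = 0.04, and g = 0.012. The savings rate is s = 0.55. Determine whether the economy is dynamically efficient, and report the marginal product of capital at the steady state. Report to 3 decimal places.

The effective depreciation rate is n + g + δ = 0.028 + 0.012 + 0.04 = 0.08.
Steady-state k*: s·k^0.48 = 0.08·k gives k* = (0.55/0.08)^(1/0.52) ≈ 40.7511.
MPK = 0.48·40.7511^(-0.52) ≈ 0.0698.
MPK < n+g+δ = 0.08, so the economy is dynamically inefficient (over-saving).

dynamically inefficient; MPK ≈ 0.070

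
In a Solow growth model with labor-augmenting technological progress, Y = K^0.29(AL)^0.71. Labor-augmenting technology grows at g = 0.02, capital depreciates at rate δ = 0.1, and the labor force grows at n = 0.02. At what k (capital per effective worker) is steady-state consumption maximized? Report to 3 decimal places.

k_gold ≈ 2.789

n + g + δ = 0.02 + 0.02 + 0.1 = 0.14.
Maximizing c = f(k) − (n+g+δ)·k gives f'(k) = n+g+δ, i.e. 0.29·k^(0.29−1) = 0.14, so k_gold = (0.29/0.14)^(1/0.71) ≈ 2.7890.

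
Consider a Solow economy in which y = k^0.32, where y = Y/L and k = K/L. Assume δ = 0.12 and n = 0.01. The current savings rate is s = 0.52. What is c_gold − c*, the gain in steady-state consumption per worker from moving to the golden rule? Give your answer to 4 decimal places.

Break-even investment rate: n + δ = 0.01 + 0.12 = 0.13.
Current steady state (s = 0.52): k* = (0.52/0.13)^(1/0.68) ≈ 7.6804, y* = 7.6804^0.32 ≈ 1.9201, c* = (1−0.52)·1.9201 ≈ 0.9216.
Maximizing c = f(k) − (n+δ)·k gives f'(k) = n+δ, i.e. 0.32·k^(0.32−1) = 0.13, so k_gold = (0.32/0.13)^(1/0.68) ≈ 3.7610.
y_gold = 3.7610^0.32 ≈ 1.5279, c_gold = y_gold − 0.13·k_gold ≈ 1.0390.
Gain: Δc = 1.0390 − 0.9216 ≈ 0.1173.

Δc ≈ 0.1173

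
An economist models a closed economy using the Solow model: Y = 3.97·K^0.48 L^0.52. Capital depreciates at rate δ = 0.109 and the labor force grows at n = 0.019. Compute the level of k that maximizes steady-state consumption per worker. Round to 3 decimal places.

Capital per worker breaks even when investment replaces (n + δ)·k; here n + δ = 0.128.
Maximizing c = f(k) − (n+δ)·k gives f'(k) = n+δ, i.e. 0.48·3.97·k^(0.48−1) = 0.128, so k_gold = (0.48·3.97/0.128)^(1/0.52) ≈ 180.0638.

k_gold ≈ 180.064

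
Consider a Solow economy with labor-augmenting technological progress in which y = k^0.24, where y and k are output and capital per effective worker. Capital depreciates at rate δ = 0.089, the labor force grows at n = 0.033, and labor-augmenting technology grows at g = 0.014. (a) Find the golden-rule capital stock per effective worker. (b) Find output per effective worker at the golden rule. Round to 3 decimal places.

The effective depreciation rate is n + g + δ = 0.033 + 0.014 + 0.089 = 0.136.
Golden rule sets MPK = n+g+δ: 0.24·k^(0.24−1) = 0.136, so k_gold = (0.24/0.136)^(1/0.76) ≈ 2.1114.
y_gold = 2.1114^0.24 ≈ 1.1965.

(a) k_gold ≈ 2.111; (b) y_gold ≈ 1.196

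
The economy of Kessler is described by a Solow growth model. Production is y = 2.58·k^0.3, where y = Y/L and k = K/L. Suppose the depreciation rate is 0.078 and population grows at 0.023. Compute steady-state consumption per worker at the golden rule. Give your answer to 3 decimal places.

c_gold ≈ 4.323

n + δ = 0.023 + 0.078 = 0.101.
At the golden rule the marginal product of capital equals n+δ: 0.3·2.58·k^(0.3−1) = 0.101. Solving, k_gold = (0.3·2.58/0.101)^(1/0.7) ≈ 18.3424.
y_gold = 2.58·18.3424^0.3 ≈ 6.1753.
c_gold = y_gold − (n+δ)·k_gold = 6.1753 − 0.101·18.3424 ≈ 4.3227.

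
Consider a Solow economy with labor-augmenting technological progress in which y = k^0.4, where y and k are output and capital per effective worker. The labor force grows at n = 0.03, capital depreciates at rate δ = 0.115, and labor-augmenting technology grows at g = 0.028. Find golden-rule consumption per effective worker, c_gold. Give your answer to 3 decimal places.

c_gold ≈ 1.049

n + g + δ = 0.03 + 0.028 + 0.115 = 0.173.
Maximizing c = f(k) − (n+g+δ)·k gives f'(k) = n+g+δ, i.e. 0.4·k^(0.4−1) = 0.173, so k_gold = (0.4/0.173)^(1/0.6) ≈ 4.0429.
y_gold = 4.0429^0.4 ≈ 1.7485.
c_gold = y_gold − (n+g+δ)·k_gold = 1.7485 − 0.173·4.0429 ≈ 1.0491.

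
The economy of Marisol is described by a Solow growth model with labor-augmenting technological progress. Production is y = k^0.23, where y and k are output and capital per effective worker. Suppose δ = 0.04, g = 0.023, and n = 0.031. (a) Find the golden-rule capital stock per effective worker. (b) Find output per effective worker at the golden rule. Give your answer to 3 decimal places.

n + g + δ = 0.031 + 0.023 + 0.04 = 0.094.
Golden rule sets MPK = n+g+δ: 0.23·k^(0.23−1) = 0.094, so k_gold = (0.23/0.094)^(1/0.77) ≈ 3.1965.
y_gold = 3.1965^0.23 ≈ 1.3064.

(a) k_gold ≈ 3.197; (b) y_gold ≈ 1.306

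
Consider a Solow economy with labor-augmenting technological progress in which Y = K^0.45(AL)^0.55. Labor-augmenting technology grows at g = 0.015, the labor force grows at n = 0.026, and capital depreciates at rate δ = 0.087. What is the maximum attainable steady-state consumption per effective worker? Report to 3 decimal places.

c_gold ≈ 1.538

Capital per effective worker breaks even when investment replaces (n + g + δ)·k; here n + g + δ = 0.128.
Golden rule sets MPK = n+g+δ: 0.45·k^(0.45−1) = 0.128, so k_gold = (0.45/0.128)^(1/0.55) ≈ 9.8340.
y_gold = 9.8340^0.45 ≈ 2.7972.
c_gold = y_gold − (n+g+δ)·k_gold = 2.7972 − 0.128·9.8340 ≈ 1.5385.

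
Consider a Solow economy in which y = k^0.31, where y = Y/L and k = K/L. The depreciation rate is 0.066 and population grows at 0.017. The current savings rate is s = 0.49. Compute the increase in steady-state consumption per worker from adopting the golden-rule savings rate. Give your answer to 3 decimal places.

Δc ≈ 0.115

Capital per worker breaks even when investment replaces (n + δ)·k; here n + δ = 0.083.
Current steady state (s = 0.49): k* = (0.49/0.083)^(1/0.69) ≈ 13.1088, y* = 13.1088^0.31 ≈ 2.2205, c* = (1−0.49)·2.2205 ≈ 1.1324.
Setting f'(k) = n+δ gives 0.31·k^(0.31−1) = 0.083, hence k_gold = (0.31/0.083)^(1/0.69) ≈ 6.7514.
y_gold = 6.7514^0.31 ≈ 1.8076, c_gold = y_gold − 0.083·k_gold ≈ 1.2473.
Gain: Δc = 1.2473 − 1.1324 ≈ 0.1148.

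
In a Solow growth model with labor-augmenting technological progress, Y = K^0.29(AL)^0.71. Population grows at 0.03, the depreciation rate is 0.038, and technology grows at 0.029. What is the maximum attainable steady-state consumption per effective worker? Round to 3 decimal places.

The effective depreciation rate is n + g + δ = 0.03 + 0.029 + 0.038 = 0.097.
Golden rule sets MPK = n+g+δ: 0.29·k^(0.29−1) = 0.097, so k_gold = (0.29/0.097)^(1/0.71) ≈ 4.6762.
y_gold = 4.6762^0.29 ≈ 1.5641.
c_gold = y_gold − (n+g+δ)·k_gold = 1.5641 − 0.097·4.6762 ≈ 1.1105.

c_gold ≈ 1.111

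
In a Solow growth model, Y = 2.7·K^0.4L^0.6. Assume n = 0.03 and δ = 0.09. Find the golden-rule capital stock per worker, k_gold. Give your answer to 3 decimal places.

k_gold ≈ 38.941

Capital per worker breaks even when investment replaces (n + δ)·k; here n + δ = 0.12.
Maximizing c = f(k) − (n+δ)·k gives f'(k) = n+δ, i.e. 0.4·2.7·k^(0.4−1) = 0.12, so k_gold = (0.4·2.7/0.12)^(1/0.6) ≈ 38.9407.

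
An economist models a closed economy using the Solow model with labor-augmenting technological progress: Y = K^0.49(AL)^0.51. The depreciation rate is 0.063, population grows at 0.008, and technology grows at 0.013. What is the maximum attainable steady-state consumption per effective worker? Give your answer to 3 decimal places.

Break-even investment rate: n + g + δ = 0.008 + 0.013 + 0.063 = 0.084.
Golden rule sets MPK = n+g+δ: 0.49·k^(0.49−1) = 0.084, so k_gold = (0.49/0.084)^(1/0.51) ≈ 31.7539.
y_gold = 31.7539^0.49 ≈ 5.4435.
c_gold = y_gold − (n+g+δ)·k_gold = 5.4435 − 0.084·31.7539 ≈ 2.7762.

c_gold ≈ 2.776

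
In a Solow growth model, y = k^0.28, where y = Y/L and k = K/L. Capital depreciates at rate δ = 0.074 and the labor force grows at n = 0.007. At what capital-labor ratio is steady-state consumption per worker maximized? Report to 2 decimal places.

k_gold ≈ 5.60

Capital per worker breaks even when investment replaces (n + δ)·k; here n + δ = 0.081.
Maximizing c = f(k) − (n+δ)·k gives f'(k) = n+δ, i.e. 0.28·k^(0.28−1) = 0.081, so k_gold = (0.28/0.081)^(1/0.72) ≈ 5.5996.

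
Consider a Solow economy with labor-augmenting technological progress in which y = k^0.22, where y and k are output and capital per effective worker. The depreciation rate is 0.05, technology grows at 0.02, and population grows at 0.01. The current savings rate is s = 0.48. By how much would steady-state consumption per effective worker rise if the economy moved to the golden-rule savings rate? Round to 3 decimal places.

Δc ≈ 0.176

Capital per effective worker breaks even when investment replaces (n + g + δ)·k; here n + g + δ = 0.08.
Current steady state (s = 0.48): k* = (0.48/0.08)^(1/0.78) ≈ 9.9456, y* = 9.9456^0.22 ≈ 1.6576, c* = (1−0.48)·1.6576 ≈ 0.8619.
At the golden rule the marginal product of capital equals n+g+δ: 0.22·k^(0.22−1) = 0.08. Solving, k_gold = (0.22/0.08)^(1/0.78) ≈ 3.6580.
y_gold = 3.6580^0.22 ≈ 1.3302, c_gold = y_gold − 0.08·k_gold ≈ 1.0375.
Gain: Δc = 1.0375 − 0.8619 ≈ 0.1756.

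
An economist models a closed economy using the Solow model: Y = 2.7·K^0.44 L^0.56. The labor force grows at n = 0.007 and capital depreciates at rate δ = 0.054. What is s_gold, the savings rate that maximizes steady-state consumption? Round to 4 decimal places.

s_gold = 0.4400

The effective depreciation rate is n + δ = 0.007 + 0.054 = 0.061.
At the golden rule MPK = n+δ, and in any Cobb-Douglas steady state s = (n+δ)·k/y = MPK·k/y = capital's share 0.44.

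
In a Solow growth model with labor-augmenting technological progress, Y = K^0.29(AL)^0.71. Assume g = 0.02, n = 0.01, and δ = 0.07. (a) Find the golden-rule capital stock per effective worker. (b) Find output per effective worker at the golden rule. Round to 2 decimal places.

Break-even investment rate: n + g + δ = 0.01 + 0.02 + 0.07 = 0.1.
Golden rule sets MPK = n+g+δ: 0.29·k^(0.29−1) = 0.1, so k_gold = (0.29/0.1)^(1/0.71) ≈ 4.4799.
y_gold = 4.4799^0.29 ≈ 1.5448.

(a) k_gold ≈ 4.48; (b) y_gold ≈ 1.54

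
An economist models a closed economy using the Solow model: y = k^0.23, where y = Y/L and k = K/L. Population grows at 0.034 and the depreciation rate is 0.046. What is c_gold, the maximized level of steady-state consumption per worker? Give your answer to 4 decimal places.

Break-even investment rate: n + δ = 0.034 + 0.046 = 0.08.
Maximizing c = f(k) − (n+δ)·k gives f'(k) = n+δ, i.e. 0.23·k^(0.23−1) = 0.08, so k_gold = (0.23/0.08)^(1/0.77) ≈ 3.9412.
y_gold = 3.9412^0.23 ≈ 1.3709.
c_gold = y_gold − (n+δ)·k_gold = 1.3709 − 0.08·3.9412 ≈ 1.0556.

c_gold ≈ 1.0556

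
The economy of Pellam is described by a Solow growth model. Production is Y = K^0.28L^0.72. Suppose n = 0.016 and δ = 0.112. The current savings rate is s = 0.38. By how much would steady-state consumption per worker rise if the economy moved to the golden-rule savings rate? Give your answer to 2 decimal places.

Break-even investment rate: n + δ = 0.016 + 0.112 = 0.128.
Current steady state (s = 0.38): k* = (0.38/0.128)^(1/0.72) ≈ 4.5327, y* = 4.5327^0.28 ≈ 1.5268, c* = (1−0.38)·1.5268 ≈ 0.9466.
Golden rule sets MPK = n+δ: 0.28·k^(0.28−1) = 0.128, so k_gold = (0.28/0.128)^(1/0.72) ≈ 2.9659.
y_gold = 2.9659^0.28 ≈ 1.3558, c_gold = y_gold − 0.128·k_gold ≈ 0.9762.
Gain: Δc = 0.9762 − 0.9466 ≈ 0.0296.

Δc ≈ 0.03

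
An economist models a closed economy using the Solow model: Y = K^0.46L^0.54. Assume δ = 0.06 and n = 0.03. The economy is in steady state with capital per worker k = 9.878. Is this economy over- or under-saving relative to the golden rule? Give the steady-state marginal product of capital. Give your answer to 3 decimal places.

under-saving; MPK ≈ 0.134

n + δ = 0.03 + 0.06 = 0.09.
MPK = 0.46·k^(0.46−1) = 0.46·9.878^(-0.54) ≈ 0.1335.
MPK > 0.09, so the economy is dynamically efficient (under-saving).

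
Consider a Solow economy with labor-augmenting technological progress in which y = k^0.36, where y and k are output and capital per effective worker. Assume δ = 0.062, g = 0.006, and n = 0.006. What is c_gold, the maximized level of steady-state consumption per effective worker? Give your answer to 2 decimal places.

Capital per effective worker breaks even when investment replaces (n + g + δ)·k; here n + g + δ = 0.074.
Golden rule sets MPK = n+g+δ: 0.36·k^(0.36−1) = 0.074, so k_gold = (0.36/0.074)^(1/0.64) ≈ 11.8454.
y_gold = 11.8454^0.36 ≈ 2.4349.
c_gold = y_gold − (n+g+δ)·k_gold = 2.4349 − 0.074·11.8454 ≈ 1.5583.

c_gold ≈ 1.56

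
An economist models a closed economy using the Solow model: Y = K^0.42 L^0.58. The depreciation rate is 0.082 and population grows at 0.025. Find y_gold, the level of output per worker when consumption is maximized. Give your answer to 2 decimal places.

y_gold ≈ 2.69

Break-even investment rate: n + δ = 0.025 + 0.082 = 0.107.
Maximizing c = f(k) − (n+δ)·k gives f'(k) = n+δ, i.e. 0.42·k^(0.42−1) = 0.107, so k_gold = (0.42/0.107)^(1/0.58) ≈ 10.5659.
Output: y_gold = k_gold^0.42 = 10.5659^0.42 ≈ 2.6918.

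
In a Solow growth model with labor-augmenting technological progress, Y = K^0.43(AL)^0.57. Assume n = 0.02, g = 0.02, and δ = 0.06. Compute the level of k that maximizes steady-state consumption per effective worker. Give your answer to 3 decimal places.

k_gold ≈ 12.923

Break-even investment rate: n + g + δ = 0.02 + 0.02 + 0.06 = 0.1.
Setting f'(k) = n+g+δ gives 0.43·k^(0.43−1) = 0.1, hence k_gold = (0.43/0.1)^(1/0.57) ≈ 12.9225.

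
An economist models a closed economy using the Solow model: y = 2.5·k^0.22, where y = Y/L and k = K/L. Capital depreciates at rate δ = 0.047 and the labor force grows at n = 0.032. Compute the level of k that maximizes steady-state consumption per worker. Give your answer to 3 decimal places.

Capital per worker breaks even when investment replaces (n + δ)·k; here n + δ = 0.079.
Setting f'(k) = n+δ gives 0.22·2.5·k^(0.22−1) = 0.079, hence k_gold = (0.22·2.5/0.079)^(1/0.78) ≈ 12.0346.

k_gold ≈ 12.035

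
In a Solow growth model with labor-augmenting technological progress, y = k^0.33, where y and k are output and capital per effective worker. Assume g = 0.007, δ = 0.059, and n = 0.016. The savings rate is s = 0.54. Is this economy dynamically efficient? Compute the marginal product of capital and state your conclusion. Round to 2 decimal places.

dynamically inefficient; MPK ≈ 0.05

n + g + δ = 0.016 + 0.007 + 0.059 = 0.082.
Steady-state k*: s·k^0.33 = 0.082·k gives k* = (0.54/0.082)^(1/0.67) ≈ 16.6633.
MPK = 0.33·16.6633^(-0.67) ≈ 0.0501.
MPK < n+g+δ = 0.082, so the economy is dynamically inefficient (over-saving).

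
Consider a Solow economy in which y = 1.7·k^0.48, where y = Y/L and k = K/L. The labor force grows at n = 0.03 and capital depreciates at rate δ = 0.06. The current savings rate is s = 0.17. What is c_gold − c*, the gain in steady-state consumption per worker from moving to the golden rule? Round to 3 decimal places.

Break-even investment rate: n + δ = 0.03 + 0.06 = 0.09.
Current steady state (s = 0.17): k* = (0.17·1.7/0.09)^(1/0.52) ≈ 9.4262, y* = 1.7·9.4262^0.48 ≈ 4.9903, c* = (1−0.17)·4.9903 ≈ 4.1420.
Setting f'(k) = n+δ gives 0.48·1.7·k^(0.48−1) = 0.09, hence k_gold = (0.48·1.7/0.09)^(1/0.52) ≈ 69.3818.
y_gold = 1.7·69.3818^0.48 ≈ 13.0091, c_gold = y_gold − 0.09·k_gold ≈ 6.7647.
Gain: Δc = 6.7647 − 4.1420 ≈ 2.6227.

Δc ≈ 2.623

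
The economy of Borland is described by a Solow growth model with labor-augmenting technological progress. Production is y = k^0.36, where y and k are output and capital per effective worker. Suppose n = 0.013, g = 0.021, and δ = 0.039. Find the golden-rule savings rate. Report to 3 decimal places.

Capital per effective worker breaks even when investment replaces (n + g + δ)·k; here n + g + δ = 0.073.
At the golden rule MPK = n+g+δ, and in any Cobb-Douglas steady state s = (n+g+δ)·k/y = MPK·k/y = capital's share 0.36.

s_gold = 0.360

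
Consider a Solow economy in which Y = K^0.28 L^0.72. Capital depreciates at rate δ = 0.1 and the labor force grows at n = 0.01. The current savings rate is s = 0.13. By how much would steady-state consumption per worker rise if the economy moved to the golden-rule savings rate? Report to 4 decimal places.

Capital per worker breaks even when investment replaces (n + δ)·k; here n + δ = 0.11.
Current steady state (s = 0.13): k* = (0.13/0.11)^(1/0.72) ≈ 1.2611, y* = 1.2611^0.28 ≈ 1.0671, c* = (1−0.13)·1.0671 ≈ 0.9284.
Golden rule sets MPK = n+δ: 0.28·k^(0.28−1) = 0.11, so k_gold = (0.28/0.11)^(1/0.72) ≈ 3.6607.
y_gold = 3.6607^0.28 ≈ 1.4381, c_gold = y_gold − 0.11·k_gold ≈ 1.0355.
Gain: Δc = 1.0355 − 0.9284 ≈ 0.1071.

Δc ≈ 0.1071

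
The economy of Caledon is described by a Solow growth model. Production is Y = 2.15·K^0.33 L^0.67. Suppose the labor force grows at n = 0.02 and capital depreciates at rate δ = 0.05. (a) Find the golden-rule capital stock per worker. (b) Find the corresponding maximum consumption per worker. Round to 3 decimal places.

(a) k_gold ≈ 31.716; (b) c_gold ≈ 4.507

Capital per worker breaks even when investment replaces (n + δ)·k; here n + δ = 0.07.
Setting f'(k) = n+δ gives 0.33·2.15·k^(0.33−1) = 0.07, hence k_gold = (0.33·2.15/0.07)^(1/0.67) ≈ 31.7158.
y_gold = 2.15·31.7158^0.33 ≈ 6.7276; c_gold = y_gold − 0.07·k_gold ≈ 4.5075.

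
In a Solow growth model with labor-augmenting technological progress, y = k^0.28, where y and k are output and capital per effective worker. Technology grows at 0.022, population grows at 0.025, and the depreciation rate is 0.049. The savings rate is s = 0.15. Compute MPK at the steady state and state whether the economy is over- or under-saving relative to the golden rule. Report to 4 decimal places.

n + g + δ = 0.025 + 0.022 + 0.049 = 0.096.
Steady-state k*: s·k^0.28 = 0.096·k gives k* = (0.15/0.096)^(1/0.72) ≈ 1.8586.
MPK = 0.28·1.8586^(-0.72) ≈ 0.1792.
MPK > n+g+δ = 0.096, so the economy is dynamically efficient (under-saving).

under-saving; MPK ≈ 0.1792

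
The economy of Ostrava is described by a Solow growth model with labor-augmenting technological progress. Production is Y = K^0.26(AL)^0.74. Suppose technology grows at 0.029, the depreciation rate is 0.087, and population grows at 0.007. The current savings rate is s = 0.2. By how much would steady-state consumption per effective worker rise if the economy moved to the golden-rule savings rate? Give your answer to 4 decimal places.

Δc ≈ 0.0136

Break-even investment rate: n + g + δ = 0.007 + 0.029 + 0.087 = 0.123.
Current steady state (s = 0.2): k* = (0.2/0.123)^(1/0.74) ≈ 1.9289, y* = 1.9289^0.26 ≈ 1.1863, c* = (1−0.2)·1.1863 ≈ 0.9490.
Setting f'(k) = n+g+δ gives 0.26·k^(0.26−1) = 0.123, hence k_gold = (0.26/0.123)^(1/0.74) ≈ 2.7497.
y_gold = 2.7497^0.26 ≈ 1.3008, c_gold = y_gold − 0.123·k_gold ≈ 0.9626.
Gain: Δc = 0.9626 − 0.9490 ≈ 0.0136.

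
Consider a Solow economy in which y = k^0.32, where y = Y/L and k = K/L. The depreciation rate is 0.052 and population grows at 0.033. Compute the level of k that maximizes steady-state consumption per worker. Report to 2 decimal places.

The effective depreciation rate is n + δ = 0.033 + 0.052 = 0.085.
At the golden rule the marginal product of capital equals n+δ: 0.32·k^(0.32−1) = 0.085. Solving, k_gold = (0.32/0.085)^(1/0.68) ≈ 7.0253.

k_gold ≈ 7.03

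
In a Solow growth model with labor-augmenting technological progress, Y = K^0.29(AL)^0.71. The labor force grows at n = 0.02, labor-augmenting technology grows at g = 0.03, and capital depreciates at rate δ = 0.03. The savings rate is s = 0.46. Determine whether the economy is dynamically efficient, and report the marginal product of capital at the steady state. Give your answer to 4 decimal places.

dynamically inefficient; MPK ≈ 0.0504

n + g + δ = 0.02 + 0.03 + 0.03 = 0.08.
Steady-state k*: s·k^0.29 = 0.08·k gives k* = (0.46/0.08)^(1/0.71) ≈ 11.7478.
MPK = 0.29·11.7478^(-0.71) ≈ 0.0504.
MPK < n+g+δ = 0.08, so the economy is dynamically inefficient (over-saving).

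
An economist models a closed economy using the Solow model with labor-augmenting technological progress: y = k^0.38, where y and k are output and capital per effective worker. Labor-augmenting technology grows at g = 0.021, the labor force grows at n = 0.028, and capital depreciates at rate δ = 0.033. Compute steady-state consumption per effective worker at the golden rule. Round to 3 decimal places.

c_gold ≈ 1.587

n + g + δ = 0.028 + 0.021 + 0.033 = 0.082.
Setting f'(k) = n+g+δ gives 0.38·k^(0.38−1) = 0.082, hence k_gold = (0.38/0.082)^(1/0.62) ≈ 11.8616.
y_gold = 11.8616^0.38 ≈ 2.5596.
c_gold = y_gold − (n+g+δ)·k_gold = 2.5596 − 0.082·11.8616 ≈ 1.5870.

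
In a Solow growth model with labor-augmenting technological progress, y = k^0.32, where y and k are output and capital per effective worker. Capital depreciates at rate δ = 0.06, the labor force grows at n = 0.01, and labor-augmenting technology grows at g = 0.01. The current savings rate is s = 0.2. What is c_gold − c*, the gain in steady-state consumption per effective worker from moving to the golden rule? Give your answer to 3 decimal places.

Δc ≈ 0.074

Capital per effective worker breaks even when investment replaces (n + g + δ)·k; here n + g + δ = 0.08.
Current steady state (s = 0.2): k* = (0.2/0.08)^(1/0.68) ≈ 3.8477, y* = 3.8477^0.32 ≈ 1.5391, c* = (1−0.2)·1.5391 ≈ 1.2313.
Maximizing c = f(k) − (n+g+δ)·k gives f'(k) = n+g+δ, i.e. 0.32·k^(0.32−1) = 0.08, so k_gold = (0.32/0.08)^(1/0.68) ≈ 7.6804.
y_gold = 7.6804^0.32 ≈ 1.9201, c_gold = y_gold − 0.08·k_gold ≈ 1.3057.
Gain: Δc = 1.3057 − 1.2313 ≈ 0.0744.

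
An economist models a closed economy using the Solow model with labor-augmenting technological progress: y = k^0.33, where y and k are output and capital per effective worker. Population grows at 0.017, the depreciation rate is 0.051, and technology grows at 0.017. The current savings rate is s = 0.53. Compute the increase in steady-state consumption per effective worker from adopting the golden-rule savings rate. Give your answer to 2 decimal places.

Δc ≈ 0.15

Break-even investment rate: n + g + δ = 0.017 + 0.017 + 0.051 = 0.085.
Current steady state (s = 0.53): k* = (0.53/0.085)^(1/0.67) ≈ 15.3587, y* = 15.3587^0.33 ≈ 2.4632, c* = (1−0.53)·2.4632 ≈ 1.1577.
Golden rule sets MPK = n+g+δ: 0.33·k^(0.33−1) = 0.085, so k_gold = (0.33/0.085)^(1/0.67) ≈ 7.5726.
y_gold = 7.5726^0.33 ≈ 1.9505, c_gold = y_gold − 0.085·k_gold ≈ 1.3069.
Gain: Δc = 1.3069 − 1.1577 ≈ 0.1492.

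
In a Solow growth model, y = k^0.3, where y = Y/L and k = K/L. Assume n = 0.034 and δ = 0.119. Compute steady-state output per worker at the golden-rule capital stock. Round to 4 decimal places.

y_gold ≈ 1.3345

The effective depreciation rate is n + δ = 0.034 + 0.119 = 0.153.
Setting f'(k) = n+δ gives 0.3·k^(0.3−1) = 0.153, hence k_gold = (0.3/0.153)^(1/0.7) ≈ 2.6167.
Output: y_gold = k_gold^0.3 = 2.6167^0.3 ≈ 1.3345.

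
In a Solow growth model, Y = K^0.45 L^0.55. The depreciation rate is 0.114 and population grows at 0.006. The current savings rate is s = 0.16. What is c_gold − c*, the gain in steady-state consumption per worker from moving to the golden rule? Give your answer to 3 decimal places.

Δc ≈ 0.559

The effective depreciation rate is n + δ = 0.006 + 0.114 = 0.12.
Current steady state (s = 0.16): k* = (0.16/0.12)^(1/0.55) ≈ 1.6872, y* = 1.6872^0.45 ≈ 1.2654, c* = (1−0.16)·1.2654 ≈ 1.0629.
At the golden rule the marginal product of capital equals n+δ: 0.45·k^(0.45−1) = 0.12. Solving, k_gold = (0.45/0.12)^(1/0.55) ≈ 11.0584.
y_gold = 11.0584^0.45 ≈ 2.9489, c_gold = y_gold − 0.12·k_gold ≈ 1.6219.
Gain: Δc = 1.6219 − 1.0629 ≈ 0.5590.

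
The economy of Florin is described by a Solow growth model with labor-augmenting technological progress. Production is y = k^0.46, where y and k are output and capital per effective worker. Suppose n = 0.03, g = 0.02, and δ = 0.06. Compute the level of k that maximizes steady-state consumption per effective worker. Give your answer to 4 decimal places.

The effective depreciation rate is n + g + δ = 0.03 + 0.02 + 0.06 = 0.11.
Maximizing c = f(k) − (n+g+δ)·k gives f'(k) = n+g+δ, i.e. 0.46·k^(0.46−1) = 0.11, so k_gold = (0.46/0.11)^(1/0.54) ≈ 14.1474.

k_gold ≈ 14.1474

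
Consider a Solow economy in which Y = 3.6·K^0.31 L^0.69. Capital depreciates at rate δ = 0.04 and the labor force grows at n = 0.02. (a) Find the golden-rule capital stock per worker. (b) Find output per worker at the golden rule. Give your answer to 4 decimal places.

(a) k_gold ≈ 69.1630; (b) y_gold ≈ 13.3864

Break-even investment rate: n + δ = 0.02 + 0.04 = 0.06.
Maximizing c = f(k) − (n+δ)·k gives f'(k) = n+δ, i.e. 0.31·3.6·k^(0.31−1) = 0.06, so k_gold = (0.31·3.6/0.06)^(1/0.69) ≈ 69.1630.
y_gold = 3.6·69.1630^0.31 ≈ 13.3864.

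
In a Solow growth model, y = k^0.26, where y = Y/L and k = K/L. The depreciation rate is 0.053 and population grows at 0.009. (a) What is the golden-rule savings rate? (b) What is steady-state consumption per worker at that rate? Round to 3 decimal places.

(a) s_gold = 0.260; (b) c_gold ≈ 1.225

Break-even investment rate: n + δ = 0.009 + 0.053 = 0.062.
For Cobb-Douglas, s_gold equals capital's share: s_gold = 0.26.
Maximizing c = f(k) − (n+δ)·k gives f'(k) = n+δ, i.e. 0.26·k^(0.26−1) = 0.062, so k_gold = (0.26/0.062)^(1/0.74) ≈ 6.9395.
y_gold = 6.9395^0.26 ≈ 1.6548; c_gold = (1−0.26)·y_gold ≈ 1.2246.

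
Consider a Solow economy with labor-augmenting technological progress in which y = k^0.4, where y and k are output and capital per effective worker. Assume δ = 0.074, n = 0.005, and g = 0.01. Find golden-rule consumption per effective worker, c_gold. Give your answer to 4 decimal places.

Capital per effective worker breaks even when investment replaces (n + g + δ)·k; here n + g + δ = 0.089.
At the golden rule the marginal product of capital equals n+g+δ: 0.4·k^(0.4−1) = 0.089. Solving, k_gold = (0.4/0.089)^(1/0.6) ≈ 12.2401.
y_gold = 12.2401^0.4 ≈ 2.7234.
c_gold = y_gold − (n+g+δ)·k_gold = 2.7234 − 0.089·12.2401 ≈ 1.6340.

c_gold ≈ 1.6340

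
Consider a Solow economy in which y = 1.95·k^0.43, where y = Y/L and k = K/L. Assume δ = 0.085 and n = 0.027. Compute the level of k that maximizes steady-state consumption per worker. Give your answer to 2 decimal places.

n + δ = 0.027 + 0.085 = 0.112.
Maximizing c = f(k) − (n+δ)·k gives f'(k) = n+δ, i.e. 0.43·1.95·k^(0.43−1) = 0.112, so k_gold = (0.43·1.95/0.112)^(1/0.57) ≈ 34.1848.

k_gold ≈ 34.18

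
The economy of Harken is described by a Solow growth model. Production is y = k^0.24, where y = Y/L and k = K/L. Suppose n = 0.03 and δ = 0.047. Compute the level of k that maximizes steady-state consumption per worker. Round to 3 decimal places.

k_gold ≈ 4.463

n + δ = 0.03 + 0.047 = 0.077.
Golden rule sets MPK = n+δ: 0.24·k^(0.24−1) = 0.077, so k_gold = (0.24/0.077)^(1/0.76) ≈ 4.4631.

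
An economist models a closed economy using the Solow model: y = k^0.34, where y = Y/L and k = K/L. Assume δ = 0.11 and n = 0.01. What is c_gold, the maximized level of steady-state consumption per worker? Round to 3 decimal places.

c_gold ≈ 1.129

The effective depreciation rate is n + δ = 0.01 + 0.11 = 0.12.
Golden rule sets MPK = n+δ: 0.34·k^(0.34−1) = 0.12, so k_gold = (0.34/0.12)^(1/0.66) ≈ 4.8451.
y_gold = 4.8451^0.34 ≈ 1.7100.
c_gold = y_gold − (n+δ)·k_gold = 1.7100 − 0.12·4.8451 ≈ 1.1286.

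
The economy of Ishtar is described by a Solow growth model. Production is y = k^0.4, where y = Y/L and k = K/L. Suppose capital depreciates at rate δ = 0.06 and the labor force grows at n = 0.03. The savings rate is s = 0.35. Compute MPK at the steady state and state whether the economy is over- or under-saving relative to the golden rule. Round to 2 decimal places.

under-saving; MPK ≈ 0.10

Break-even investment rate: n + δ = 0.03 + 0.06 = 0.09.
Steady-state k*: s·k^0.4 = 0.09·k gives k* = (0.35/0.09)^(1/0.6) ≈ 9.6171.
MPK = 0.4·9.6171^(-0.6) ≈ 0.1029.
MPK > n+δ = 0.09, so the economy is dynamically efficient (under-saving).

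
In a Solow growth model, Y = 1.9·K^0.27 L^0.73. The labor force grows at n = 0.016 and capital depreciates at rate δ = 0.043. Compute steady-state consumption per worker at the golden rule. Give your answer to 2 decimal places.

c_gold ≈ 3.09

Break-even investment rate: n + δ = 0.016 + 0.043 = 0.059.
Golden rule sets MPK = n+δ: 0.27·1.9·k^(0.27−1) = 0.059, so k_gold = (0.27·1.9/0.059)^(1/0.73) ≈ 19.3493.
y_gold = 1.9·19.3493^0.27 ≈ 4.2282.
c_gold = y_gold − (n+δ)·k_gold = 4.2282 − 0.059·19.3493 ≈ 3.0866.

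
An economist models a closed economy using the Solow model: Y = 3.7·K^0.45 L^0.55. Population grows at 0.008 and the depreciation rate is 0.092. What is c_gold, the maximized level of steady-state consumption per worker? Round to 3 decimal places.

n + δ = 0.008 + 0.092 = 0.1.
Maximizing c = f(k) − (n+δ)·k gives f'(k) = n+δ, i.e. 0.45·3.7·k^(0.45−1) = 0.1, so k_gold = (0.45·3.7/0.1)^(1/0.55) ≈ 166.2467.
y_gold = 3.7·166.2467^0.45 ≈ 36.9437.
c_gold = y_gold − (n+δ)·k_gold = 36.9437 − 0.1·166.2467 ≈ 20.3190.

c_gold ≈ 20.319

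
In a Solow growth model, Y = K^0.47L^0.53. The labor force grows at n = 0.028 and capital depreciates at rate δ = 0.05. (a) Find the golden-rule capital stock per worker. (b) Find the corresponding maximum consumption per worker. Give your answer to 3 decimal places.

n + δ = 0.028 + 0.05 = 0.078.
At the golden rule the marginal product of capital equals n+δ: 0.47·k^(0.47−1) = 0.078. Solving, k_gold = (0.47/0.078)^(1/0.53) ≈ 29.6281.
y_gold = 29.6281^0.47 ≈ 4.9170; c_gold = y_gold − 0.078·k_gold ≈ 2.6060.

(a) k_gold ≈ 29.628; (b) c_gold ≈ 2.606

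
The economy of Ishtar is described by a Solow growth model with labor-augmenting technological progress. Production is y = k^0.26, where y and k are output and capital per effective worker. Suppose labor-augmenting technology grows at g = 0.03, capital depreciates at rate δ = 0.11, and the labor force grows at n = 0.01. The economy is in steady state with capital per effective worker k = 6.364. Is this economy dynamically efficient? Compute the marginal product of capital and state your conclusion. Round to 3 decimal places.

Capital per effective worker breaks even when investment replaces (n + g + δ)·k; here n + g + δ = 0.15.
MPK = 0.26·k^(0.26−1) = 0.26·6.364^(-0.74) ≈ 0.0661.
MPK < 0.15, so the economy is dynamically inefficient (over-saving).

dynamically inefficient; MPK ≈ 0.066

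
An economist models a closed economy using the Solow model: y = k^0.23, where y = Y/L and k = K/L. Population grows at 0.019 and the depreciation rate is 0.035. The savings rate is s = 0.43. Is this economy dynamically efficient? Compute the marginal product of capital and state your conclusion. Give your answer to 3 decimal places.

n + δ = 0.019 + 0.035 = 0.054.
Steady-state k*: s·k^0.23 = 0.054·k gives k* = (0.43/0.054)^(1/0.77) ≈ 14.7988.
MPK = 0.23·14.7988^(-0.77) ≈ 0.0289.
MPK < n+δ = 0.054, so the economy is dynamically inefficient (over-saving).

dynamically inefficient; MPK ≈ 0.029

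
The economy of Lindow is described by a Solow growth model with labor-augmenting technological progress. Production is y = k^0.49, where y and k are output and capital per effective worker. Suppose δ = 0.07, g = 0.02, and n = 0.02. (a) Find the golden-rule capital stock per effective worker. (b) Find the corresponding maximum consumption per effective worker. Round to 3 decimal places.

(a) k_gold ≈ 18.714; (b) c_gold ≈ 2.143

Break-even investment rate: n + g + δ = 0.02 + 0.02 + 0.07 = 0.11.
Golden rule sets MPK = n+g+δ: 0.49·k^(0.49−1) = 0.11, so k_gold = (0.49/0.11)^(1/0.51) ≈ 18.7139.
y_gold = 18.7139^0.49 ≈ 4.2011; c_gold = y_gold − 0.11·k_gold ≈ 2.1425.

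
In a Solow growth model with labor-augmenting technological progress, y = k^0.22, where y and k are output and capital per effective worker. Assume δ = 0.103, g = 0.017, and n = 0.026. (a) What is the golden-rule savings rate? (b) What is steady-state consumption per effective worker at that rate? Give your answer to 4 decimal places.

(a) s_gold = 0.2200; (b) c_gold ≈ 0.8756

Break-even investment rate: n + g + δ = 0.026 + 0.017 + 0.103 = 0.146.
For Cobb-Douglas, s_gold equals capital's share: s_gold = 0.22.
Maximizing c = f(k) − (n+g+δ)·k gives f'(k) = n+g+δ, i.e. 0.22·k^(0.22−1) = 0.146, so k_gold = (0.22/0.146)^(1/0.78) ≈ 1.6916.
y_gold = 1.6916^0.22 ≈ 1.1226; c_gold = (1−0.22)·y_gold ≈ 0.8756.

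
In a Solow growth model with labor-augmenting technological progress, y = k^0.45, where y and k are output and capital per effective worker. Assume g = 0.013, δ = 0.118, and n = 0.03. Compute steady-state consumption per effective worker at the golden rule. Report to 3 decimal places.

The effective depreciation rate is n + g + δ = 0.03 + 0.013 + 0.118 = 0.161.
Golden rule sets MPK = n+g+δ: 0.45·k^(0.45−1) = 0.161, so k_gold = (0.45/0.161)^(1/0.55) ≈ 6.4806.
y_gold = 6.4806^0.45 ≈ 2.3186.
c_gold = y_gold − (n+g+δ)·k_gold = 2.3186 − 0.161·6.4806 ≈ 1.2752.

c_gold ≈ 1.275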